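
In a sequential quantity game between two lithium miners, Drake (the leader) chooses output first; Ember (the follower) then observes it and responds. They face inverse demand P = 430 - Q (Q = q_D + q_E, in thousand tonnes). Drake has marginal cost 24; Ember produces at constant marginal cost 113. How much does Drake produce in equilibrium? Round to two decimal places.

The follower Ember best-responds to any q_D: π_E = (430 - Q)q_E - 113q_E.
Follower FOC: 317 - q_D - 2q_E = 0, so q_E(q_D) = (317 - q_D)/2.
Drake substitutes q_E(q_D) into its own profit: π_D = q_D(430 - q_D - (317 - q_D)/2) - 24q_D = (543/2 - (1/2)q_D)q_D - 24q_D.
The leader's first-order condition 495/2 - q_D = 0 yields q_D = 495/2.
Then q_E = (317 - 495/2)/2 = 139/4.

247.50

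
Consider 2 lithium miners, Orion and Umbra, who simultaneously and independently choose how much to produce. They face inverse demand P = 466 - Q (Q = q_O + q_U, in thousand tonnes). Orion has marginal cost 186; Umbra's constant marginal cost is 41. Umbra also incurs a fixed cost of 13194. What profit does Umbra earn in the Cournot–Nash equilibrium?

22906

Orion's profit: π_O = (466 - Q)q_O - (186q_O). Setting ∂π_O/∂q_O = 0: 280 - 2q_O - (q_U) = 0.
Umbra's first-order condition: 425 - 2q_U - (q_O) = 0.
Rearranging gives the reaction functions q_O = (280 - q_U)/2 and q_U = (425 - q_O)/2.
Substituting one into the other gives q_O = 45 and q_U = 190.
Price P = 466 - 235 = 231.
Umbra's profit: (231 - 41)·190 - 13194 = 22906.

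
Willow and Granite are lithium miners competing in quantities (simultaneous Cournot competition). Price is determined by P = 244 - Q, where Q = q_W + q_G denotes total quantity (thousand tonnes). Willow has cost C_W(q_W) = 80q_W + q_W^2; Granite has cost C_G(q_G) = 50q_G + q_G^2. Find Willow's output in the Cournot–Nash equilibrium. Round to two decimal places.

30.80

Willow's profit: π_W = (244 - Q)q_W - (80q_W + q_W²). Setting ∂π_W/∂q_W = 0: 164 - 4q_W - (q_G) = 0.
Granite's first-order condition: 194 - 4q_G - (q_W) = 0.
Rearranging gives the reaction functions q_W = (164 - q_G)/4 and q_G = (194 - q_W)/4.
Substituting one into the other gives q_W = 154/5 and q_G = 204/5.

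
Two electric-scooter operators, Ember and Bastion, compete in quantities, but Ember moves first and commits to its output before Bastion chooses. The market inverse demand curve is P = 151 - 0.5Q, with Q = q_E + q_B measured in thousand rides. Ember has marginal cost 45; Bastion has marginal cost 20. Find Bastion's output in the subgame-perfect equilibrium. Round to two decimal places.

Solve by backward induction. Given q_E, the follower Bastion maximises π_B = (151 - (1/2)q_E - (1/2)q_B)q_B - 20q_B.
∂π_B/∂q_B = 131 - (1/2)q_E - q_B = 0 gives the reaction function q_B = (131 - (1/2)q_E).
The leader anticipates this reaction. Substituting into P = 151 - 0.5Q gives P = 171/2 - (1/4)q_E, so π_E = (171/2 - (1/4)q_E)q_E - 45q_E.
Leader FOC: 81/2 - (1/2)q_E = 0, so q_E = 81.
Then q_B = (131 - (1/2)·81) = 181/2.

90.50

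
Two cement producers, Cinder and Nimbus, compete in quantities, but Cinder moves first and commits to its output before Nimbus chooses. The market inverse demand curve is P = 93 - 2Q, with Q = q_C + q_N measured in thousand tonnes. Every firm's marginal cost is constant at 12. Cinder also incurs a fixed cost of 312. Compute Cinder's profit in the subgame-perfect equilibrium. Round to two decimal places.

98.06

Solve by backward induction. Given q_C, the follower Nimbus maximises π_N = (93 - 2q_C - 2q_N)q_N - 12q_N.
∂π_N/∂q_N = 81 - 2q_C - 4q_N = 0 gives the reaction function q_N = (81 - 2q_C)/4.
The leader anticipates this reaction. Substituting into P = 93 - 2Q gives P = 105/2 - q_C, so π_C = (105/2 - q_C)q_C - 12q_C.
Maximising: ∂π_C/∂q_C = 81/2 - 2q_C = 0, giving q_C = 81/4.
Then q_N = (81 - 2·(81/4))/4 = 81/8.
Price P = 93 - 2·(243/8) = 129/4.
Cinder's profit: (129/4 - 12)·(81/4) - 312 = 1569/16.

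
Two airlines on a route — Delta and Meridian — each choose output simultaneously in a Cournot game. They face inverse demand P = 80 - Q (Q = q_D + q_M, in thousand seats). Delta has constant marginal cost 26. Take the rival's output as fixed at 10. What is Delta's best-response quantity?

22

With the rival's output fixed at 10, Delta's profit is π_D = (80 - 10 - q_D)q_D - (26q_D) = (70 - q_D)q_D - (26q_D).
∂π_D/∂q_D = 44 - 2q_D = 0, so q_D = 22.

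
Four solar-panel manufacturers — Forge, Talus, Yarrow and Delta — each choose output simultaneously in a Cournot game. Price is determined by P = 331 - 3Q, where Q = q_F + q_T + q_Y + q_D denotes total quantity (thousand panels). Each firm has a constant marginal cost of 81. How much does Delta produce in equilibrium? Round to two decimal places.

Each firm earns π_i = (331 - 3Q)q_i - 81q_i.
Setting ∂π_i/∂q_i = 0 with rivals' quantities fixed: 250 - 6q_i - 3·Σ_{j≠i} q_j = 0.
By symmetry each firm produces the same amount; substituting Σ_{j≠i} q_j = 3q_i yields q_i = 250/15 = 50/3.

16.67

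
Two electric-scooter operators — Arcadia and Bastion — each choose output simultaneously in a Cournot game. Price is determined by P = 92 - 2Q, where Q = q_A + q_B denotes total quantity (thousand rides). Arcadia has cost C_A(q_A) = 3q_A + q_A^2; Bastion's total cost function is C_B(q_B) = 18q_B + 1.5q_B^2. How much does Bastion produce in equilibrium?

7

Arcadia's profit: π_A = (92 - 2Q)q_A - (3q_A + q_A²). Setting ∂π_A/∂q_A = 0: 89 - 6q_A - 2(q_B) = 0.
Bastion's first-order condition: 74 - 7q_B - 2(q_A) = 0.
Best responses: q_A = (89 - 2q_B)/6, q_B = (74 - 2q_A)/7.
Substituting one into the other gives q_A = 25/2 and q_B = 7.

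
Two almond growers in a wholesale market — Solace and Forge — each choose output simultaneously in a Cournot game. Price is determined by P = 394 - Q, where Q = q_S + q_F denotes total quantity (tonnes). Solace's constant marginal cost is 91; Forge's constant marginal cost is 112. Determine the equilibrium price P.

199

Solace's profit: π_S = (394 - Q)q_S - (91q_S). Setting ∂π_S/∂q_S = 0: 303 - 2q_S - (q_F) = 0.
Forge's first-order condition: 282 - 2q_F - (q_S) = 0.
Rearranging gives the reaction functions q_S = (303 - q_F)/2 and q_F = (282 - q_S)/2.
Solving the pair: q_S = 108, q_F = 87.
Total output Q = 195, so price P = 394 - 195 = 199.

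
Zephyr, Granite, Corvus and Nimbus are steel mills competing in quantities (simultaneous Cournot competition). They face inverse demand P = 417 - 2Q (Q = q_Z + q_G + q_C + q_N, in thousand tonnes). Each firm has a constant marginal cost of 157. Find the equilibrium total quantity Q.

104

A representative firm's profit is π_i = q_i(417 - 2Q) - 157q_i.
Setting ∂π_i/∂q_i = 0 with rivals' quantities fixed: 260 - 4q_i - 2·Σ_{j≠i} q_j = 0.
By symmetry each firm produces the same amount; substituting Σ_{j≠i} q_j = 3q_i yields q_i = 260/10 = 26.
Total output Q = 26 + 26 + 26 + 26 = 104.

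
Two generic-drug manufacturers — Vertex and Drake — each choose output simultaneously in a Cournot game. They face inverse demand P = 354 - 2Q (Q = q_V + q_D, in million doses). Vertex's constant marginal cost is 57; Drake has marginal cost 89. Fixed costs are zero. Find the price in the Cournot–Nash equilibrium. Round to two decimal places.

166.67

Vertex's profit: π_V = (354 - 2Q)q_V - (57q_V). Setting ∂π_V/∂q_V = 0: 297 - 4q_V - 2(q_D) = 0.
Drake's profit: π_D = (354 - 2Q)q_D - (89q_D). Setting ∂π_D/∂q_D = 0: 265 - 4q_D - 2(q_V) = 0.
So q_V = (297 - 2q_D)/4 and q_D = (265 - 2q_V)/4.
Solving the pair: q_V = 329/6, q_D = 233/6.
Total output Q = 281/3, so price P = 354 - 2·(281/3) = 500/3.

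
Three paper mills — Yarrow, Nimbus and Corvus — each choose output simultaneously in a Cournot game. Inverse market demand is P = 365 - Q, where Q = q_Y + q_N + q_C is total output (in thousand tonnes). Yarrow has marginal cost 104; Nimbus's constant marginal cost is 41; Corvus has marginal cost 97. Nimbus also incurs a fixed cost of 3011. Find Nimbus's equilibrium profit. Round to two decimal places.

9254.56

Yarrow's profit: π_Y = (365 - Q)q_Y - (104q_Y). Setting ∂π_Y/∂q_Y = 0: 261 - 2q_Y - (q_N + q_C) = 0.
Nimbus's first-order condition: 324 - 2q_N - (q_Y + q_C) = 0.
Corvus's first-order condition: 268 - 2q_C - (q_Y + q_N) = 0.
Adding the 3 first-order conditions: 853 − 4Q = 0, so Q = 853/4.
Back-substituting: q_Y = (261 − 853/4) = 191/4, q_N = (324 − 853/4) = 443/4, q_C = (268 − 853/4) = 219/4.
Price P = 365 - 853/4 = 607/4.
Nimbus's profit: (607/4 - 41)·(443/4) - 3011 = 9254.5625.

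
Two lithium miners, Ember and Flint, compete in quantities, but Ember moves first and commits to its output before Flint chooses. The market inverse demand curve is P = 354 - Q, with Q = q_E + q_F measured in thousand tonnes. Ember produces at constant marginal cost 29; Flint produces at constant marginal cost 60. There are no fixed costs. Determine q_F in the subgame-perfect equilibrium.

The follower Flint best-responds to any q_E: π_F = (354 - Q)q_F - 60q_F.
Setting the follower's marginal profit to zero, 294 - q_E - 2q_F = 0, i.e. q_F = (294 - q_E)/2.
The leader anticipates this reaction. Substituting into P = 354 - Q gives P = 207 - (1/2)q_E, so π_E = (207 - (1/2)q_E)q_E - 29q_E.
Leader FOC: 178 - q_E = 0, so q_E = 178.
Then q_F = (294 - 178)/2 = 58.

58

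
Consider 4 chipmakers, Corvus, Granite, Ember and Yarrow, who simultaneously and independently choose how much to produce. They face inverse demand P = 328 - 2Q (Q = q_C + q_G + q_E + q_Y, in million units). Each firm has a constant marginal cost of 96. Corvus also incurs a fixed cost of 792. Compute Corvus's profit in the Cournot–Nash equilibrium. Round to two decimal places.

284.48

A representative firm's profit is π_i = q_i(328 - 2Q) - 96q_i.
Setting ∂π_i/∂q_i = 0 with rivals' quantities fixed: 232 - 4q_i - 2·Σ_{j≠i} q_j = 0.
With identical firms every q_j equals q_i, so Σ_{j≠i} q_j = 3q_i and 232 = 10q_i, giving q_i = 116/5.
Price P = 328 - 2·(464/5) = 712/5.
Corvus's profit: (712/5 - 96)·(116/5) - 792 = 284.4800.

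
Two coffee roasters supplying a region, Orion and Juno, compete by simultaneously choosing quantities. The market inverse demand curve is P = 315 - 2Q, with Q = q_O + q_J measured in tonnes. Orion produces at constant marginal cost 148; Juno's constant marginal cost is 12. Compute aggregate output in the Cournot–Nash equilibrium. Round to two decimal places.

Orion's profit: π_O = (315 - 2Q)q_O - (148q_O). Setting ∂π_O/∂q_O = 0: 167 - 4q_O - 2(q_J) = 0.
Juno's first-order condition: 303 - 4q_J - 2(q_O) = 0.
So q_O = (167 - 2q_J)/4 and q_J = (303 - 2q_O)/4.
Substituting one into the other gives q_O = 31/6 and q_J = 439/6.
Total output Q = 31/6 + 439/6 = 235/3.

78.33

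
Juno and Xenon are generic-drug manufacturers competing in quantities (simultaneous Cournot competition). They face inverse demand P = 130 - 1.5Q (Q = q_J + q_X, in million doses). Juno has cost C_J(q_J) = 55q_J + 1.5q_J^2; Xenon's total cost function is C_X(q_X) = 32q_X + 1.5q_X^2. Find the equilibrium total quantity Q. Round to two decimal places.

23.07

Juno's profit: π_J = (130 - 1.5Q)q_J - (55q_J + (3/2)q_J²). Setting ∂π_J/∂q_J = 0: 75 - 6q_J - (3/2)(q_X) = 0.
Xenon's first-order condition: 98 - 6q_X - (3/2)(q_J) = 0.
So q_J = (75 - (3/2)q_X)/6 and q_X = (98 - (3/2)q_J)/6.
Substituting one into the other gives q_J = 404/45 and q_X = 634/45.
Total output Q = 404/45 + 634/45 = 346/15.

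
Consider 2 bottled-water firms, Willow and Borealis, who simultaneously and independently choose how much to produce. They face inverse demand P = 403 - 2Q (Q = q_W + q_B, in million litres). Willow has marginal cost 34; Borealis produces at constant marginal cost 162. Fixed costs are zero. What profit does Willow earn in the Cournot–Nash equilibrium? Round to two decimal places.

13722.72

Willow's profit: π_W = (403 - 2Q)q_W - (34q_W). Setting ∂π_W/∂q_W = 0: 369 - 4q_W - 2(q_B) = 0.
Borealis's profit: π_B = (403 - 2Q)q_B - (162q_B). Setting ∂π_B/∂q_B = 0: 241 - 4q_B - 2(q_W) = 0.
Rearranging gives the reaction functions q_W = (369 - 2q_B)/4 and q_B = (241 - 2q_W)/4.
Solving the pair: q_W = 497/6, q_B = 113/6.
Price P = 403 - 2·(305/3) = 599/3.
Willow's profit: (599/3 - 34)·(497/6) = 13722.7222.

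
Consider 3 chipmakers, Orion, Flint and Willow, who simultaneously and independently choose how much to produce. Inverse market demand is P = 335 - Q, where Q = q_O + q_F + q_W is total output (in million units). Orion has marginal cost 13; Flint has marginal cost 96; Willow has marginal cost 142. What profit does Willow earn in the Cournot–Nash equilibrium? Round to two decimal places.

Orion's profit: π_O = (335 - Q)q_O - (13q_O). Setting ∂π_O/∂q_O = 0: 322 - 2q_O - (q_F + q_W) = 0.
Flint's first-order condition: 239 - 2q_F - (q_O + q_W) = 0.
Willow's first-order condition: 193 - 2q_W - (q_O + q_F) = 0.
Adding the 3 first-order conditions: 754 − 4Q = 0, so Q = 377/2.
Back-substituting: q_O = (322 − 377/2) = 267/2, q_F = (239 − 377/2) = 101/2, q_W = (193 − 377/2) = 9/2.
Price P = 335 - 377/2 = 293/2.
Willow's profit: (293/2 - 142)·(9/2) = 81/4.

20.25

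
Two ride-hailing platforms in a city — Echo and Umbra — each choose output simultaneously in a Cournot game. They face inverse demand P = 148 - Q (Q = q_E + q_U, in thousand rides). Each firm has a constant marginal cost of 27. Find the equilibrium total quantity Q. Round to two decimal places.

Each firm earns π_i = (148 - Q)q_i - 27q_i.
First-order condition (treating rivals' output as given): 121 - 2q_i - q_j = 0.
By symmetry each firm produces the same amount; substituting q_j = q_i yields q_i = 121/3.
Total output Q = 121/3 + 121/3 = 242/3.

80.67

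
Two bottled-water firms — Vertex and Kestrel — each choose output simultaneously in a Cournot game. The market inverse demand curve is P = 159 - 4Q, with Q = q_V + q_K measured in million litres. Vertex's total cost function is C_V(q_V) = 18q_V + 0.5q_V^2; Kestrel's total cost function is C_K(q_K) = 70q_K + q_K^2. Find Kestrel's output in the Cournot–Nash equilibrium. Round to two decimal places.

Vertex's profit: π_V = (159 - 4Q)q_V - (18q_V + (1/2)q_V²). Setting ∂π_V/∂q_V = 0: 141 - 9q_V - 4(q_K) = 0.
Kestrel's profit: π_K = (159 - 4Q)q_K - (70q_K + q_K²). Setting ∂π_K/∂q_K = 0: 89 - 10q_K - 4(q_V) = 0.
Best responses: q_V = (141 - 4q_K)/9, q_K = (89 - 4q_V)/10.
Substituting one into the other gives q_V = 527/37 and q_K = 237/74.

3.20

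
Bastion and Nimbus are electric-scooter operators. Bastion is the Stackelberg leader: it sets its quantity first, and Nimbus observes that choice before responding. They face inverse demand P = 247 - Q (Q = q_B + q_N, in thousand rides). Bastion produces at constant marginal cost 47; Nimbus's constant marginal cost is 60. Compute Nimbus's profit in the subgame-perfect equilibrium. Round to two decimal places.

Solve by backward induction. Given q_B, the follower Nimbus maximises π_N = (247 - q_B - q_N)q_N - 60q_N.
Follower FOC: 187 - q_B - 2q_N = 0, so q_N(q_B) = (187 - q_B)/2.
The leader anticipates this reaction. Substituting into P = 247 - Q gives P = 307/2 - (1/2)q_B, so π_B = (307/2 - (1/2)q_B)q_B - 47q_B.
Leader FOC: 213/2 - q_B = 0, so q_B = 213/2.
Then q_N = (187 - 213/2)/2 = 161/4.
Price P = 247 - 587/4 = 401/4.
Nimbus's profit: (401/4 - 60)·(161/4) = 1620.0625.

1620.06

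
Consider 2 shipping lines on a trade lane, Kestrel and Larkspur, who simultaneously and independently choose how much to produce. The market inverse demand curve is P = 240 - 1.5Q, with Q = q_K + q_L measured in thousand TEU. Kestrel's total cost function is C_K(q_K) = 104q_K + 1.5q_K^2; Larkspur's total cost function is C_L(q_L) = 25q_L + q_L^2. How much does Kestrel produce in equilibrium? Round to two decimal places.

Kestrel's profit: π_K = (240 - 1.5Q)q_K - (104q_K + (3/2)q_K²). Setting ∂π_K/∂q_K = 0: 136 - 6q_K - (3/2)(q_L) = 0.
Larkspur's profit: π_L = (240 - 1.5Q)q_L - (25q_L + q_L²). Setting ∂π_L/∂q_L = 0: 215 - 5q_L - (3/2)(q_K) = 0.
Best responses: q_K = (136 - (3/2)q_L)/6, q_L = (215 - (3/2)q_K)/5.
Solving the pair: q_K = 1430/111, q_L = 1448/37.

12.88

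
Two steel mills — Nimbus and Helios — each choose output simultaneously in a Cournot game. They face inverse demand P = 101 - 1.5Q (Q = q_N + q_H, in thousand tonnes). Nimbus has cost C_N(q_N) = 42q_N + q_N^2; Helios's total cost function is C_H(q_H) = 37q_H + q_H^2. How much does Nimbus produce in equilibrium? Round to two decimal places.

8.75

Nimbus's profit: π_N = (101 - 1.5Q)q_N - (42q_N + q_N²). Setting ∂π_N/∂q_N = 0: 59 - 5q_N - (3/2)(q_H) = 0.
Helios's first-order condition: 64 - 5q_H - (3/2)(q_N) = 0.
Rearranging gives the reaction functions q_N = (59 - (3/2)q_H)/5 and q_H = (64 - (3/2)q_N)/5.
Solving the pair: q_N = 796/91, q_H = 926/91.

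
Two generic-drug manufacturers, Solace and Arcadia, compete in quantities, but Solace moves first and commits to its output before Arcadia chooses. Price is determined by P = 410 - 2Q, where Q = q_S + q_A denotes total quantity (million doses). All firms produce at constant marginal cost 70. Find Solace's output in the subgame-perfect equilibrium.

The follower Arcadia best-responds to any q_S: π_A = (410 - 2Q)q_A - 70q_A.
Setting the follower's marginal profit to zero, 340 - 2q_S - 4q_A = 0, i.e. q_A = (340 - 2q_S)/4.
The leader anticipates this reaction. Substituting into P = 410 - 2Q gives P = 240 - q_S, so π_S = (240 - q_S)q_S - 70q_S.
Maximising: ∂π_S/∂q_S = 170 - 2q_S = 0, giving q_S = 85.
Then q_A = (340 - 2·85)/4 = 85/2.

85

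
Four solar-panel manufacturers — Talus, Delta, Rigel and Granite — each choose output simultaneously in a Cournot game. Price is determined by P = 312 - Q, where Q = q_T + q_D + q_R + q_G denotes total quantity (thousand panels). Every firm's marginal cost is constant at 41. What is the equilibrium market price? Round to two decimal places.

Each firm earns π_i = (312 - Q)q_i - 41q_i.
First-order condition (treating rivals' output as given): 271 - 2q_i - Σ_{j≠i} q_j = 0.
By symmetry each firm produces the same amount; substituting Σ_{j≠i} q_j = 3q_i yields q_i = 271/5.
Total output Q = 1084/5, so price P = 312 - 1084/5 = 476/5.

95.20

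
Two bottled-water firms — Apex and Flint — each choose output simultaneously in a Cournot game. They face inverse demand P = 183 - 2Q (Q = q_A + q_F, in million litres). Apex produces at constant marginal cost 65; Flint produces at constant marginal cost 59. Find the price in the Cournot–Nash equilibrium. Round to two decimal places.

102.33

Apex's profit: π_A = (183 - 2Q)q_A - (65q_A). Setting ∂π_A/∂q_A = 0: 118 - 4q_A - 2(q_F) = 0.
Flint's first-order condition: 124 - 4q_F - 2(q_A) = 0.
Rearranging gives the reaction functions q_A = (118 - 2q_F)/4 and q_F = (124 - 2q_A)/4.
Solving the pair: q_A = 56/3, q_F = 65/3.
Total output Q = 121/3, so price P = 183 - 2·(121/3) = 307/3.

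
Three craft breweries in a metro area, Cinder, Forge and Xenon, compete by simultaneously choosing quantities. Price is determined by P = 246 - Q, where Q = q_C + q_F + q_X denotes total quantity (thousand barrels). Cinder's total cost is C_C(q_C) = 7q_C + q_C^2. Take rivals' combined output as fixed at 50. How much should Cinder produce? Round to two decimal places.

With rivals' combined output fixed at 50, Cinder's profit is π_C = (246 - 50 - q_C)q_C - (7q_C + q_C²) = (196 - q_C)q_C - (7q_C + q_C²).
∂π_C/∂q_C = 189 - 4q_C = 0, so q_C = 189/4.

47.25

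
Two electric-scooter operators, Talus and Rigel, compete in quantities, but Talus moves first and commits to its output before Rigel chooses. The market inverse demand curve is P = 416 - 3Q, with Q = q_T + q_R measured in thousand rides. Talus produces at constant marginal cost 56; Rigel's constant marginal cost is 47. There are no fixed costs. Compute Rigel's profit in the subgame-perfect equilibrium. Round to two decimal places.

3120.19

The follower Rigel best-responds to any q_T: π_R = (416 - 3Q)q_R - 47q_R.
Follower FOC: 369 - 3q_T - 6q_R = 0, so q_R(q_T) = (369 - 3q_T)/6.
The leader anticipates this reaction. Substituting into P = 416 - 3Q gives P = 463/2 - (3/2)q_T, so π_T = (463/2 - (3/2)q_T)q_T - 56q_T.
Leader FOC: 351/2 - 3q_T = 0, so q_T = 117/2.
Then q_R = (369 - 3·(117/2))/6 = 129/4.
Price P = 416 - 3·(363/4) = 575/4.
Rigel's profit: (575/4 - 47)·(129/4) = 3120.1875.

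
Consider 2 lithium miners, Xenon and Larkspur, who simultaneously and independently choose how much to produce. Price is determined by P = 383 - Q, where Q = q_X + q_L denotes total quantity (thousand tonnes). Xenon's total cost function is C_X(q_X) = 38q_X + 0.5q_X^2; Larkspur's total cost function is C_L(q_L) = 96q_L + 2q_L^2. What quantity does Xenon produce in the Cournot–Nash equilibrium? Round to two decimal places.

Xenon's profit: π_X = (383 - Q)q_X - (38q_X + (1/2)q_X²). Setting ∂π_X/∂q_X = 0: 345 - 3q_X - (q_L) = 0.
Larkspur's profit: π_L = (383 - Q)q_L - (96q_L + 2q_L²). Setting ∂π_L/∂q_L = 0: 287 - 6q_L - (q_X) = 0.
Best responses: q_X = (345 - q_L)/3, q_L = (287 - q_X)/6.
Solving the pair: q_X = 1783/17, q_L = 516/17.

104.88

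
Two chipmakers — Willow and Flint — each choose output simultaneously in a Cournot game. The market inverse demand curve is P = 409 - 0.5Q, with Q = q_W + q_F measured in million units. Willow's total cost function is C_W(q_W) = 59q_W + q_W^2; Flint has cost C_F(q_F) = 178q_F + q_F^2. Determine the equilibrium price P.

326

Willow's profit: π_W = (409 - 0.5Q)q_W - (59q_W + q_W²). Setting ∂π_W/∂q_W = 0: 350 - 3q_W - (1/2)(q_F) = 0.
Flint's first-order condition: 231 - 3q_F - (1/2)(q_W) = 0.
Best responses: q_W = (350 - (1/2)q_F)/3, q_F = (231 - (1/2)q_W)/3.
Substituting one into the other gives q_W = 534/5 and q_F = 296/5.
Total output Q = 166, so price P = 409 - (1/2)·166 = 326.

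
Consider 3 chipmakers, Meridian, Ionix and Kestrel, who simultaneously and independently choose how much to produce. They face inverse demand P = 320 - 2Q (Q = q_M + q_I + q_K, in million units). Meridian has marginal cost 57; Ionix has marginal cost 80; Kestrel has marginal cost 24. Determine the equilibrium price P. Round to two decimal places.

Meridian's profit: π_M = (320 - 2Q)q_M - (57q_M). Setting ∂π_M/∂q_M = 0: 263 - 4q_M - 2(q_I + q_K) = 0.
Ionix's profit: π_I = (320 - 2Q)q_I - (80q_I). Setting ∂π_I/∂q_I = 0: 240 - 4q_I - 2(q_M + q_K) = 0.
Kestrel's profit: π_K = (320 - 2Q)q_K - (24q_K). Setting ∂π_K/∂q_K = 0: 296 - 4q_K - 2(q_M + q_I) = 0.
Summing all 3 equations gives 799 − 8Q = 0, hence Q = 799/8.
Back-substituting: q_M = (263 − 799/4)/2 = 253/8, q_I = (240 − 799/4)/2 = 161/8, q_K = (296 − 799/4)/2 = 385/8.
Total output Q = 799/8, so price P = 320 - 2·(799/8) = 481/4.

120.25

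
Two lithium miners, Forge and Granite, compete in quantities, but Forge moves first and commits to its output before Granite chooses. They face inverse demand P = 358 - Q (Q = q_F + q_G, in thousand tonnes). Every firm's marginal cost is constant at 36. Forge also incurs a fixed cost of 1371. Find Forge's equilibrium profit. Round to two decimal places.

The follower Granite best-responds to any q_F: π_G = (358 - Q)q_G - 36q_G.
Setting the follower's marginal profit to zero, 322 - q_F - 2q_G = 0, i.e. q_G = (322 - q_F)/2.
The leader anticipates this reaction. Substituting into P = 358 - Q gives P = 197 - (1/2)q_F, so π_F = (197 - (1/2)q_F)q_F - 36q_F.
Leader FOC: 161 - q_F = 0, so q_F = 161.
Then q_G = (322 - 161)/2 = 161/2.
Price P = 358 - 483/2 = 233/2.
Forge's profit: (233/2 - 36)·161 - 1371 = 11589.5000.

11589.50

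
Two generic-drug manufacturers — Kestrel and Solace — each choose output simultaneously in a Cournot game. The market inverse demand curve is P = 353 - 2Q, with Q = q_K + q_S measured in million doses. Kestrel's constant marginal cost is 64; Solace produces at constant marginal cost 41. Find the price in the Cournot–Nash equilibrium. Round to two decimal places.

Kestrel's profit: π_K = (353 - 2Q)q_K - (64q_K). Setting ∂π_K/∂q_K = 0: 289 - 4q_K - 2(q_S) = 0.
Solace's first-order condition: 312 - 4q_S - 2(q_K) = 0.
So q_K = (289 - 2q_S)/4 and q_S = (312 - 2q_K)/4.
Substituting one into the other gives q_K = 133/3 and q_S = 335/6.
Total output Q = 601/6, so price P = 353 - 2·(601/6) = 458/3.

152.67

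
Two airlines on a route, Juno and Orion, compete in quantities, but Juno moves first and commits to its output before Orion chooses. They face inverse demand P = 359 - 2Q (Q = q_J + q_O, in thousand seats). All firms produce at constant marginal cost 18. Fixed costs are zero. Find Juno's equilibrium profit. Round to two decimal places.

7267.56

The follower Orion best-responds to any q_J: π_O = (359 - 2Q)q_O - 18q_O.
Setting the follower's marginal profit to zero, 341 - 2q_J - 4q_O = 0, i.e. q_O = (341 - 2q_J)/4.
Juno substitutes q_O(q_J) into its own profit: π_J = q_J(359 - 2q_J - (341 - 2q_J)/2) - 18q_J = (377/2 - q_J)q_J - 18q_J.
The leader's first-order condition 341/2 - 2q_J = 0 yields q_J = 341/4.
Then q_O = (341 - 2·(341/4))/4 = 341/8.
Price P = 359 - 2·(1023/8) = 413/4.
Juno's profit: (413/4 - 18)·(341/4) = 7267.5625.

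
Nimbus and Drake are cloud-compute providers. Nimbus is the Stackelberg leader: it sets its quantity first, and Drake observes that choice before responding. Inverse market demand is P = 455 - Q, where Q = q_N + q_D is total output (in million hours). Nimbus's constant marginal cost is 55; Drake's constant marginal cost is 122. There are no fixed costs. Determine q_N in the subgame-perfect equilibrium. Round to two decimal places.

The follower Drake best-responds to any q_N: π_D = (455 - Q)q_D - 122q_D.
Follower FOC: 333 - q_N - 2q_D = 0, so q_D(q_N) = (333 - q_N)/2.
Nimbus substitutes q_D(q_N) into its own profit: π_N = q_N(455 - q_N - (333 - q_N)/2) - 55q_N = (577/2 - (1/2)q_N)q_N - 55q_N.
The leader's first-order condition 467/2 - q_N = 0 yields q_N = 467/2.
Then q_D = (333 - 467/2)/2 = 199/4.

233.50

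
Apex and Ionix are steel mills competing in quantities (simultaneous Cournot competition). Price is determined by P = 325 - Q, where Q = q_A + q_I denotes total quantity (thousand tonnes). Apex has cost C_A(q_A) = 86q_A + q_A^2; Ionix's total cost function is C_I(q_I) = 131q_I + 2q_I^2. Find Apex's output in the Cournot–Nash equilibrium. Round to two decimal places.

Apex's profit: π_A = (325 - Q)q_A - (86q_A + q_A²). Setting ∂π_A/∂q_A = 0: 239 - 4q_A - (q_I) = 0.
Ionix's first-order condition: 194 - 6q_I - (q_A) = 0.
So q_A = (239 - q_I)/4 and q_I = (194 - q_A)/6.
Solving the pair: q_A = 1240/23, q_I = 537/23.

53.91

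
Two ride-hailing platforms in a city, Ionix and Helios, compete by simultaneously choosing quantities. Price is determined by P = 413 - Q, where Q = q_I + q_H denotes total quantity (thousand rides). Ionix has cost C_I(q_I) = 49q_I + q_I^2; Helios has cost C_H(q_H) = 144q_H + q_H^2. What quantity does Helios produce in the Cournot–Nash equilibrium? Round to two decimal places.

47.47

Ionix's profit: π_I = (413 - Q)q_I - (49q_I + q_I²). Setting ∂π_I/∂q_I = 0: 364 - 4q_I - (q_H) = 0.
Helios's profit: π_H = (413 - Q)q_H - (144q_H + q_H²). Setting ∂π_H/∂q_H = 0: 269 - 4q_H - (q_I) = 0.
So q_I = (364 - q_H)/4 and q_H = (269 - q_I)/4.
Substituting one into the other gives q_I = 1187/15 and q_H = 712/15.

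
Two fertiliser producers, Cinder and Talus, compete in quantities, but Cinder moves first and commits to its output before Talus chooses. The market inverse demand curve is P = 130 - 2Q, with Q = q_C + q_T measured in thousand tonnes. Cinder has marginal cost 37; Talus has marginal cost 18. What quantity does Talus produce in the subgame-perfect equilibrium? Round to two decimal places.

Solve by backward induction. Given q_C, the follower Talus maximises π_T = (130 - 2q_C - 2q_T)q_T - 18q_T.
Setting the follower's marginal profit to zero, 112 - 2q_C - 4q_T = 0, i.e. q_T = (112 - 2q_C)/4.
The leader anticipates this reaction. Substituting into P = 130 - 2Q gives P = 74 - q_C, so π_C = (74 - q_C)q_C - 37q_C.
The leader's first-order condition 37 - 2q_C = 0 yields q_C = 37/2.
Then q_T = (112 - 2·(37/2))/4 = 75/4.

18.75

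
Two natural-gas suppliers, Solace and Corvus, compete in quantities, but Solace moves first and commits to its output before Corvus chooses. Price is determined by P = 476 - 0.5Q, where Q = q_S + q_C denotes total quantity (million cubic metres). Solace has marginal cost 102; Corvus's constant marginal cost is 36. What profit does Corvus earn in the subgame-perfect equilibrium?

40898

Solve by backward induction. Given q_S, the follower Corvus maximises π_C = (476 - (1/2)q_S - (1/2)q_C)q_C - 36q_C.
Setting the follower's marginal profit to zero, 440 - (1/2)q_S - q_C = 0, i.e. q_C = (440 - (1/2)q_S).
Solace substitutes q_C(q_S) into its own profit: π_S = q_S(476 - (1/2)q_S - (440 - (1/2)q_S)/2) - 102q_S = (256 - (1/4)q_S)q_S - 102q_S.
Maximising: ∂π_S/∂q_S = 154 - (1/2)q_S = 0, giving q_S = 308.
Then q_C = (440 - (1/2)·308) = 286.
Price P = 476 - (1/2)·594 = 179.
Corvus's profit: (179 - 36)·286 = 40898.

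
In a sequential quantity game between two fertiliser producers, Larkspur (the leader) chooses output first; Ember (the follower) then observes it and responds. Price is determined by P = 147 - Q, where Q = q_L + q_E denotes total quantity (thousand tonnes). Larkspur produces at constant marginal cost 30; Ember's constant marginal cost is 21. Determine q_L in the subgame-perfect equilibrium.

54

Solve by backward induction. Given q_L, the follower Ember maximises π_E = (147 - q_L - q_E)q_E - 21q_E.
∂π_E/∂q_E = 126 - q_L - 2q_E = 0 gives the reaction function q_E = (126 - q_L)/2.
Larkspur substitutes q_E(q_L) into its own profit: π_L = q_L(147 - q_L - (126 - q_L)/2) - 30q_L = (84 - (1/2)q_L)q_L - 30q_L.
The leader's first-order condition 54 - q_L = 0 yields q_L = 54.
Then q_E = (126 - 54)/2 = 36.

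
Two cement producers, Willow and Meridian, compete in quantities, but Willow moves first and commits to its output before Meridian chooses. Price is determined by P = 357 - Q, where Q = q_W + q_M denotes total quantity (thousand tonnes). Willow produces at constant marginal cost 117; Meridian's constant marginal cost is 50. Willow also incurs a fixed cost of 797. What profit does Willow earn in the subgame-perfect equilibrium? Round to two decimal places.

2944.13

Solve by backward induction. Given q_W, the follower Meridian maximises π_M = (357 - q_W - q_M)q_M - 50q_M.
Setting the follower's marginal profit to zero, 307 - q_W - 2q_M = 0, i.e. q_M = (307 - q_W)/2.
Willow substitutes q_M(q_W) into its own profit: π_W = q_W(357 - q_W - (307 - q_W)/2) - 117q_W = (407/2 - (1/2)q_W)q_W - 117q_W.
Maximising: ∂π_W/∂q_W = 173/2 - q_W = 0, giving q_W = 173/2.
Then q_M = (307 - 173/2)/2 = 441/4.
Price P = 357 - 787/4 = 641/4.
Willow's profit: (641/4 - 117)·(173/2) - 797 = 2944.1250.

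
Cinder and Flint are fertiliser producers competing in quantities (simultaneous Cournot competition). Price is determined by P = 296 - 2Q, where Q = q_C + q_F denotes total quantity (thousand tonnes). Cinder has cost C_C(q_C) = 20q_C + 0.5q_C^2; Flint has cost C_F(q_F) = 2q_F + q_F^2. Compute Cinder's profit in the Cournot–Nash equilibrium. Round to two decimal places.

Cinder's profit: π_C = (296 - 2Q)q_C - (20q_C + (1/2)q_C²). Setting ∂π_C/∂q_C = 0: 276 - 5q_C - 2(q_F) = 0.
Flint's profit: π_F = (296 - 2Q)q_F - (2q_F + q_F²). Setting ∂π_F/∂q_F = 0: 294 - 6q_F - 2(q_C) = 0.
Rearranging gives the reaction functions q_C = (276 - 2q_F)/5 and q_F = (294 - 2q_C)/6.
Substituting one into the other gives q_C = 534/13 and q_F = 459/13.
Price P = 296 - 2·(993/13) = 1862/13.
Cinder's profit: (1862/13)·(534/13) - 20·(534/13) - (1/2)(534/13)² = 4218.2840.

4218.28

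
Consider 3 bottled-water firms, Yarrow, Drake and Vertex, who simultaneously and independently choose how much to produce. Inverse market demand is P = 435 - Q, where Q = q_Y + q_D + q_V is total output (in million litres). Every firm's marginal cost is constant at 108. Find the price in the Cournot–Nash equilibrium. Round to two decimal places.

A representative firm's profit is π_i = q_i(435 - Q) - 108q_i.
Setting ∂π_i/∂q_i = 0 with rivals' quantities fixed: 327 - 2q_i - Σ_{j≠i} q_j = 0.
With identical firms every q_j equals q_i, so Σ_{j≠i} q_j = 2q_i and 327 = 4q_i, giving q_i = 327/4.
Total output Q = 981/4, so price P = 435 - 981/4 = 759/4.

189.75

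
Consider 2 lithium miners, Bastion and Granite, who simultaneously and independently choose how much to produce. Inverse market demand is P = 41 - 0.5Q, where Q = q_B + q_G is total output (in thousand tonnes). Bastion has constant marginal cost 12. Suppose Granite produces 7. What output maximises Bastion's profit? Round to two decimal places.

With the rival's output fixed at 7, Bastion's profit is π_B = (41 - (1/2)·7 - (1/2)q_B)q_B - (12q_B) = (75/2 - (1/2)q_B)q_B - (12q_B).
∂π_B/∂q_B = 51/2 - q_B = 0, so q_B = 51/2.

25.50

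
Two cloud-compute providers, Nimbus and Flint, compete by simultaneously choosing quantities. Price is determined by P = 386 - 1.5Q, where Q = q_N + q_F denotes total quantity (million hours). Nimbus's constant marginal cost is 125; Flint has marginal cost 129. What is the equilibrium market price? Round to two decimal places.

213.33

Nimbus's profit: π_N = (386 - 1.5Q)q_N - (125q_N). Setting ∂π_N/∂q_N = 0: 261 - 3q_N - (3/2)(q_F) = 0.
Flint's profit: π_F = (386 - 1.5Q)q_F - (129q_F). Setting ∂π_F/∂q_F = 0: 257 - 3q_F - (3/2)(q_N) = 0.
Rearranging gives the reaction functions q_N = (261 - (3/2)q_F)/3 and q_F = (257 - (3/2)q_N)/3.
Solving the pair: q_N = 530/9, q_F = 506/9.
Total output Q = 1036/9, so price P = 386 - (3/2)·(1036/9) = 640/3.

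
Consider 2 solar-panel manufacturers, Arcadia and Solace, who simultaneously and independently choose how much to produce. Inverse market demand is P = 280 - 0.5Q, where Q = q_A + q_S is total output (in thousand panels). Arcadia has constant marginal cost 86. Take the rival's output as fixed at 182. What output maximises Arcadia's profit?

103

With the rival's output fixed at 182, Arcadia's profit is π_A = (280 - (1/2)·182 - (1/2)q_A)q_A - (86q_A) = (189 - (1/2)q_A)q_A - (86q_A).
∂π_A/∂q_A = 103 - q_A = 0, so q_A = 103.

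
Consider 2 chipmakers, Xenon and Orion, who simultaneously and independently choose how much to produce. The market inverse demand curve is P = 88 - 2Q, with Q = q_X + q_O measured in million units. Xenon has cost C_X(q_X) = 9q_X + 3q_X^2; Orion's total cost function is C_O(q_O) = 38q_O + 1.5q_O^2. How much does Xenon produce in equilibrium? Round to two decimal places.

6.86

Xenon's profit: π_X = (88 - 2Q)q_X - (9q_X + 3q_X²). Setting ∂π_X/∂q_X = 0: 79 - 10q_X - 2(q_O) = 0.
Orion's first-order condition: 50 - 7q_O - 2(q_X) = 0.
So q_X = (79 - 2q_O)/10 and q_O = (50 - 2q_X)/7.
Solving the pair: q_X = 151/22, q_O = 57/11.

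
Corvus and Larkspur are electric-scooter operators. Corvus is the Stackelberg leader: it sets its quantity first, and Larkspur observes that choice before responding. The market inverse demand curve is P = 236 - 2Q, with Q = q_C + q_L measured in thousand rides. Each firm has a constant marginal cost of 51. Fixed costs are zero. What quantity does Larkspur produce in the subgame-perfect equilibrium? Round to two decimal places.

23.13

The follower Larkspur best-responds to any q_C: π_L = (236 - 2Q)q_L - 51q_L.
∂π_L/∂q_L = 185 - 2q_C - 4q_L = 0 gives the reaction function q_L = (185 - 2q_C)/4.
The leader anticipates this reaction. Substituting into P = 236 - 2Q gives P = 287/2 - q_C, so π_C = (287/2 - q_C)q_C - 51q_C.
The leader's first-order condition 185/2 - 2q_C = 0 yields q_C = 185/4.
Then q_L = (185 - 2·(185/4))/4 = 185/8.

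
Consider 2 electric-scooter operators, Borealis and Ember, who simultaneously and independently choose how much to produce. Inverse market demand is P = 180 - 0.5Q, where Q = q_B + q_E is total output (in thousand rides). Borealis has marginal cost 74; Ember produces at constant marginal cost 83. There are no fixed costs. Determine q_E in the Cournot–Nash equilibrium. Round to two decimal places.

Borealis's profit: π_B = (180 - 0.5Q)q_B - (74q_B). Setting ∂π_B/∂q_B = 0: 106 - q_B - (1/2)(q_E) = 0.
Ember's first-order condition: 97 - q_E - (1/2)(q_B) = 0.
So q_B = (106 - (1/2)q_E) and q_E = (97 - (1/2)q_B).
Substituting one into the other gives q_B = 230/3 and q_E = 176/3.

58.67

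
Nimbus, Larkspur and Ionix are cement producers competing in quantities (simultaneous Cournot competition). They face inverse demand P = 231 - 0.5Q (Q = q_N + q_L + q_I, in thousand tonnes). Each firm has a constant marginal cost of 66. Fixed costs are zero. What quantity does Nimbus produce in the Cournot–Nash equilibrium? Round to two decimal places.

A representative firm's profit is π_i = q_i(231 - 0.5Q) - 66q_i.
First-order condition (treating rivals' output as given): 165 - q_i - (1/2)·Σ_{j≠i} q_j = 0.
By symmetry each firm produces the same amount; substituting Σ_{j≠i} q_j = 2q_i yields q_i = 165/2.

82.50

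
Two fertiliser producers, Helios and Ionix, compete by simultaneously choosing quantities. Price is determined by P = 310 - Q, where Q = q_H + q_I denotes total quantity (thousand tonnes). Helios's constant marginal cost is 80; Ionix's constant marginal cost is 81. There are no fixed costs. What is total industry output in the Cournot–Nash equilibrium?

Helios's profit: π_H = (310 - Q)q_H - (80q_H). Setting ∂π_H/∂q_H = 0: 230 - 2q_H - (q_I) = 0.
Ionix's profit: π_I = (310 - Q)q_I - (81q_I). Setting ∂π_I/∂q_I = 0: 229 - 2q_I - (q_H) = 0.
Rearranging gives the reaction functions q_H = (230 - q_I)/2 and q_I = (229 - q_H)/2.
Solving the pair: q_H = 77, q_I = 76.
Total output Q = 77 + 76 = 153.

153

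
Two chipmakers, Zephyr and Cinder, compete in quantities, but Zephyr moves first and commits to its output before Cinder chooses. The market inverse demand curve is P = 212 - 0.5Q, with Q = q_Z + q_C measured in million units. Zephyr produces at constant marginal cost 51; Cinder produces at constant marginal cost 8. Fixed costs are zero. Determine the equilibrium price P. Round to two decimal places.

80.50

Solve by backward induction. Given q_Z, the follower Cinder maximises π_C = (212 - (1/2)q_Z - (1/2)q_C)q_C - 8q_C.
Setting the follower's marginal profit to zero, 204 - (1/2)q_Z - q_C = 0, i.e. q_C = (204 - (1/2)q_Z).
Zephyr substitutes q_C(q_Z) into its own profit: π_Z = q_Z(212 - (1/2)q_Z - (204 - (1/2)q_Z)/2) - 51q_Z = (110 - (1/4)q_Z)q_Z - 51q_Z.
The leader's first-order condition 59 - (1/2)q_Z = 0 yields q_Z = 118.
Then q_C = (204 - (1/2)·118) = 145.
Total output Q = 263, so price P = 212 - (1/2)·263 = 161/2.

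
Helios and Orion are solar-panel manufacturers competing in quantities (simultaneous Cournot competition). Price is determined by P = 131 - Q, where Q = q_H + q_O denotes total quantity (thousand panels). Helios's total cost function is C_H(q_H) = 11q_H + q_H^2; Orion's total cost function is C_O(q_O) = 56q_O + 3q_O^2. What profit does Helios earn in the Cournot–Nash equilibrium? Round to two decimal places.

Helios's profit: π_H = (131 - Q)q_H - (11q_H + q_H²). Setting ∂π_H/∂q_H = 0: 120 - 4q_H - (q_O) = 0.
Orion's profit: π_O = (131 - Q)q_O - (56q_O + 3q_O²). Setting ∂π_O/∂q_O = 0: 75 - 8q_O - (q_H) = 0.
So q_H = (120 - q_O)/4 and q_O = (75 - q_H)/8.
Substituting one into the other gives q_H = 885/31 and q_O = 180/31.
Price P = 131 - 1065/31 = 96.6452.
Helios's profit: 96.6452·(885/31) - 11·(885/31) - (885/31)² = 1630.0208.

1630.02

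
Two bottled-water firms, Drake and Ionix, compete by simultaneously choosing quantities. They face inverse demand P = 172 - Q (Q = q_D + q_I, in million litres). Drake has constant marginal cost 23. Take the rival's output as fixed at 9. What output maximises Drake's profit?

70

With the rival's output fixed at 9, Drake's profit is π_D = (172 - 9 - q_D)q_D - (23q_D) = (163 - q_D)q_D - (23q_D).
∂π_D/∂q_D = 140 - 2q_D = 0, so q_D = 70.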